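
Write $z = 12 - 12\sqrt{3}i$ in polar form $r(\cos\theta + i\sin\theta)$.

r = |z| = sqrt(a^2 + b^2) = sqrt((12)^2 + (-12*sqrt(3))^2) = sqrt(144 + 432) = sqrt(576) = 24
θ = arctan(b/a) = arctan(-20.7846/12) (quadrant-adjusted) = 300°
z = 24(cos 300° + i sin 300°)


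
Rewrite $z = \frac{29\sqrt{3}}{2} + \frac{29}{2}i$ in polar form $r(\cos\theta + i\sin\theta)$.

r = |z| = sqrt(a^2 + b^2) = sqrt((29*sqrt(3)/2)^2 + (29/2)^2) = sqrt(2523/4 + 841/4) = sqrt(841) = 29
θ = arctan(b/a) = arctan(14.5/25.1147) (quadrant-adjusted) = 30°
z = 29(cos 30° + i sin 30°)


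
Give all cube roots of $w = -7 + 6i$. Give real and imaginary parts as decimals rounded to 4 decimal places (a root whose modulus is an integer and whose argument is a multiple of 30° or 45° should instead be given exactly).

|w| = sqrt(85) ≈ 9.219544, arg(w) ≈ 139.398705°
Root modulus = sqrt(85)^(1/3) ≈ 2.096862
Root arguments: θ_k = (arg(w) + 360°k)/3 for k = 0, 1, ..., 2
Compute each root as (root modulus)(cos θ_k + i sin θ_k) using full-precision intermediates, then round to 4 decimal places.
Roots: 1.4443 + 1.5202i, -2.0386 + 0.4907i, 0.5944 - 2.0109i


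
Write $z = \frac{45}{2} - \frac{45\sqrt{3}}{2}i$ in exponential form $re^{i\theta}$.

r = |z| = sqrt((45/2)^2 + (-45*sqrt(3)/2)^2) = sqrt(2025/4 + 6075/4) = sqrt(2025) = 45
θ = arctan(b/a) = arctan(-38.9711/22.5) (quadrant-adjusted) = -60° = -π/3
z = 45e^(-i*π/3)


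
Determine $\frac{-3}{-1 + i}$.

Multiply numerator and denominator by conjugate (-1 - i):
= (-3)(-1 - i) / ((-1)^2 + 1^2)
= (3 + 3i) / 2
= 3/2 + (3/2)i


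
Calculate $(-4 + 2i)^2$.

(a + bi)^2 = a^2 - b^2 + 2abi
= (-4)^2 - 2^2 + 2*(-4)*2i
= 12 - 16i


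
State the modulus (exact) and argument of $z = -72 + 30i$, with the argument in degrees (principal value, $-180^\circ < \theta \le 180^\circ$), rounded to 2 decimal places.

|z| = sqrt((-72)^2 + 30^2) = 78
arg(z) = arctan(b/a) = arctan(30/-72) (quadrant-adjusted) = 157.38°


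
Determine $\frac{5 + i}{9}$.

Divisor is real, so divide each part by 9:
= 5/9 + (1/9)i


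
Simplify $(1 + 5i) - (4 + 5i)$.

(1 - 4) + (5 - 5)i = -3


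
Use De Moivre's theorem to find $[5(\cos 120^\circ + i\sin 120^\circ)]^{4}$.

By De Moivre: z^n = r^n(cos(nθ) + i sin(nθ))
= 5^4(cos(4*120°) + i sin(4*120°))
= 625(cos 120° + i sin 120°)
= -625/2 + (625*sqrt(3)/2)i


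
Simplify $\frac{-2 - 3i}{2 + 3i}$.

Multiply numerator and denominator by conjugate (2 - 3i):
= (-2 - 3i)(2 - 3i) / (2^2 + 3^2)
= (-13) / 13
= -1


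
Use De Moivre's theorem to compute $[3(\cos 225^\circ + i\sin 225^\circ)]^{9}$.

By De Moivre: z^n = r^n(cos(nθ) + i sin(nθ))
= 3^9(cos(9*225°) + i sin(9*225°))
= 19683(cos 225° + i sin 225°)
= -19683*sqrt(2)/2 - (19683*sqrt(2)/2)i


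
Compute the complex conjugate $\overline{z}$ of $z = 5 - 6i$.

If z = a + bi, then conjugate(z) = a - bi
conjugate(5 - 6i) = 5 + 6i


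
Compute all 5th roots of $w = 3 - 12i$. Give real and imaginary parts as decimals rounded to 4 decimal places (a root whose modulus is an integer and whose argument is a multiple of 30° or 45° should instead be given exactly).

|w| = sqrt(153) ≈ 12.369317, arg(w) ≈ 284.036243°
Root modulus = sqrt(153)^(1/5) ≈ 1.653747
Root arguments: θ_k = (arg(w) + 360°k)/5 for k = 0, 1, ..., 4
Compute each root as (root modulus)(cos θ_k + i sin θ_k) using full-precision intermediates, then round to 4 decimal places.
Roots: 0.9054 + 1.3839i, -1.0364 + 1.2887i, -1.5459 - 0.5875i, 0.0810 - 1.6518i, 1.5959 - 0.4334i


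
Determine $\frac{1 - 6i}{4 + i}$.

Multiply numerator and denominator by conjugate (4 - i):
= (1 - 6i)(4 - i) / (4^2 + 1^2)
= (-2 - 25i) / 17
= -2/17 - (25/17)i


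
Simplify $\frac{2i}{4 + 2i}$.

Multiply numerator and denominator by conjugate (4 - 2i):
= (2i)(4 - 2i) / (4^2 + 2^2)
= (4 + 8i) / 20
Divide through by 4: (1 + 2i) / 5
= 1/5 + (2/5)i


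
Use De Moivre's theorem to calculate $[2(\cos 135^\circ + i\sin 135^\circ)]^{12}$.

By De Moivre: z^n = r^n(cos(nθ) + i sin(nθ))
= 2^12(cos(12*135°) + i sin(12*135°))
= 4096(cos 180° + i sin 180°)
= -4096


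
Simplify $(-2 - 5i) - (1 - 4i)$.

(-2 - 1) + (-5 - (-4))i = -3 - i


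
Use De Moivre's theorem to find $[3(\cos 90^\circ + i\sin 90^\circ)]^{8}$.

By De Moivre: z^n = r^n(cos(nθ) + i sin(nθ))
= 3^8(cos(8*90°) + i sin(8*90°))
= 6561(cos 0° + i sin 0°)
= 6561


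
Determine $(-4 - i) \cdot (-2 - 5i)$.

(a1*a2 - b1*b2) + (a1*b2 + b1*a2)i
= (8 - 5) + (20 + 2)i
= 3 + 22i


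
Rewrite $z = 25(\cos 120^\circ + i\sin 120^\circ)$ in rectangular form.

a = r cos θ = 25 * -1/2 = -25/2
b = r sin θ = 25 * sqrt(3)/2 = 25*sqrt(3)/2
z = -25/2 + (25*sqrt(3)/2)i


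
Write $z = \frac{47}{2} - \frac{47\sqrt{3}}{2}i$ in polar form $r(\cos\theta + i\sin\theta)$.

r = |z| = sqrt(a^2 + b^2) = sqrt((47/2)^2 + (-47*sqrt(3)/2)^2) = sqrt(2209/4 + 6627/4) = sqrt(2209) = 47
θ = arctan(b/a) = arctan(-40.7032/23.5) (quadrant-adjusted) = 300°
z = 47(cos 300° + i sin 300°)


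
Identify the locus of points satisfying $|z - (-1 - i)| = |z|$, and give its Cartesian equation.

|z - z1| = |z - z2| means z is equidistant from z1 and z2,
i.e. the perpendicular bisector of the segment from (-1, -1) to (0, 0) (midpoint (-1/2, -1/2)).
With z = x + yi, square both sides:
(x - (-1))^2 + (y - (-1))^2 = (x - 0)^2 + (y - 0)^2
The x^2 and y^2 terms cancel: 2x + 2y = 0 - 2 = -2
Simplify: x + y = -1
Locus: Perpendicular bisector of the segment from (-1, -1) to (0, 0): the line x + y = -1


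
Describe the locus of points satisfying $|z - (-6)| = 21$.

|z - z0| = r describes a circle centered at z0 with radius r
Here z0 = -6 and r = 21
Locus: Circle centered at (-6, 0) with radius 21


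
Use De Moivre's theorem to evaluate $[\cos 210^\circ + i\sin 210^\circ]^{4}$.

By De Moivre: z^n = r^n(cos(nθ) + i sin(nθ))
= 1^4(cos(4*210°) + i sin(4*210°))
= 1(cos 120° + i sin 120°)
= -1/2 + (sqrt(3)/2)i


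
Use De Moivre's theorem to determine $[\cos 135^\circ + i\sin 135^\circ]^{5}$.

By De Moivre: z^n = r^n(cos(nθ) + i sin(nθ))
= 1^5(cos(5*135°) + i sin(5*135°))
= 1(cos 315° + i sin 315°)
= sqrt(2)/2 - (sqrt(2)/2)i


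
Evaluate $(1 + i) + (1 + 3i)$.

(1 + 1) + (1 + 3)i = 2 + 4i


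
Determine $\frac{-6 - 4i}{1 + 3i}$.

Multiply numerator and denominator by conjugate (1 - 3i):
= (-6 - 4i)(1 - 3i) / (1^2 + 3^2)
= (-18 + 14i) / 10
Divide through by 2: (-9 + 7i) / 5
= -9/5 + (7/5)i


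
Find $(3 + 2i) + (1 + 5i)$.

(3 + 1) + (2 + 5)i = 4 + 7i


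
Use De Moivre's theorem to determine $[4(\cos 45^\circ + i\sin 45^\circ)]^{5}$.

By De Moivre: z^n = r^n(cos(nθ) + i sin(nθ))
= 4^5(cos(5*45°) + i sin(5*45°))
= 1024(cos 225° + i sin 225°)
= -512*sqrt(2) - 512*sqrt(2)i


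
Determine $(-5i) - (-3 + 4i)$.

(0 - (-3)) + (-5 - 4)i = 3 - 9i


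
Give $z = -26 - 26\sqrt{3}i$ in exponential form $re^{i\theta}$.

r = |z| = sqrt((-26)^2 + (-26*sqrt(3))^2) = sqrt(676 + 2028) = sqrt(2704) = 52
θ = arctan(b/a) = arctan(-45.0333/-26) (quadrant-adjusted) = -120° = -2π/3
z = 52e^(-i*2π/3)


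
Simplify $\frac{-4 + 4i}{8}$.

Divisor is real, so divide each part by 8:
= -1/2 + (1/2)i


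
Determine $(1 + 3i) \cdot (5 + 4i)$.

(a1*a2 - b1*b2) + (a1*b2 + b1*a2)i
= (5 - 12) + (4 + 15)i
= -7 + 19i


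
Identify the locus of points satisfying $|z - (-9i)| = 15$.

|z - z0| = r describes a circle centered at z0 with radius r
Here z0 = -9i and r = 15
Locus: Circle centered at (0, -9) with radius 15


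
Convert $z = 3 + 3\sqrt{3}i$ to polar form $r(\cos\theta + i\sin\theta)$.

r = |z| = sqrt(a^2 + b^2) = sqrt((3)^2 + (3*sqrt(3))^2) = sqrt(9 + 27) = sqrt(36) = 6
θ = arctan(b/a) = arctan(5.1962/3) (quadrant-adjusted) = 60°
z = 6(cos 60° + i sin 60°)


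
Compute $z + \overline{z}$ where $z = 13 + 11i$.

z + conjugate(z) = (a + bi) + (a - bi) = 2a
= 2 * 13 = 26


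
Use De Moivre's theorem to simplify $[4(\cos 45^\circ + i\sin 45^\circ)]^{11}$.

By De Moivre: z^n = r^n(cos(nθ) + i sin(nθ))
= 4^11(cos(11*45°) + i sin(11*45°))
= 4194304(cos 135° + i sin 135°)
= -2097152*sqrt(2) + 2097152*sqrt(2)i


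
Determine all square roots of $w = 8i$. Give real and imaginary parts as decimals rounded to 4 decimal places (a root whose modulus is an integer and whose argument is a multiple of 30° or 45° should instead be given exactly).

|w| = 8, arg(w) = 90°
Root modulus = 8^(1/2) ≈ 2.828427
Root arguments: θ_k = (90° + 360°k)/2 for k = 0, 1, ..., 1
Compute each root as (root modulus)(cos θ_k + i sin θ_k) using full-precision intermediates, then round to 4 decimal places.
Roots: 2.0000 + 2.0000i, -2.0000 - 2.0000i


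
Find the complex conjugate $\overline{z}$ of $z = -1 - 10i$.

If z = a + bi, then conjugate(z) = a - bi
conjugate(-1 - 10i) = -1 + 10i


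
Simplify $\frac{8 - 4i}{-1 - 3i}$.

Multiply numerator and denominator by conjugate (-1 + 3i):
= (8 - 4i)(-1 + 3i) / ((-1)^2 + (-3)^2)
= (4 + 28i) / 10
Divide through by 2: (2 + 14i) / 5
= 2/5 + (14/5)i


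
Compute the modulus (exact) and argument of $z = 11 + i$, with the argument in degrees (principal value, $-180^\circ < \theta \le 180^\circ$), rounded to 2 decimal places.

|z| = sqrt(11^2 + 1^2) = sqrt(122)
arg(z) = arctan(b/a) = arctan(1/11) (quadrant-adjusted) = 5.19°


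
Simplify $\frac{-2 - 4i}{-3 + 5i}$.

Multiply numerator and denominator by conjugate (-3 - 5i):
= (-2 - 4i)(-3 - 5i) / ((-3)^2 + 5^2)
= (-14 + 22i) / 34
Divide through by 2: (-7 + 11i) / 17
= -7/17 + (11/17)i


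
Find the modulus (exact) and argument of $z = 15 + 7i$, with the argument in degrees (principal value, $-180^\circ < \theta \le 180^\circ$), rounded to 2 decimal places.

|z| = sqrt(15^2 + 7^2) = sqrt(274)
arg(z) = arctan(b/a) = arctan(7/15) (quadrant-adjusted) = 25.02°


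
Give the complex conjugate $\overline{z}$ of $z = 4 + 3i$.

If z = a + bi, then conjugate(z) = a - bi
conjugate(4 + 3i) = 4 - 3i


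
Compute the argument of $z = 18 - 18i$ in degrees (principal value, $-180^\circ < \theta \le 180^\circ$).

θ = arctan(b/a) = arctan(-18/18) (quadrant-adjusted) = -45°


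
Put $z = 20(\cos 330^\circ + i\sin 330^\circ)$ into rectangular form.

a = r cos θ = 20 * sqrt(3)/2 = 10*sqrt(3)
b = r sin θ = 20 * -1/2 = -10
z = 10*sqrt(3) - 10i


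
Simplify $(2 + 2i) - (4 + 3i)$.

(2 - 4) + (2 - 3)i = -2 - i


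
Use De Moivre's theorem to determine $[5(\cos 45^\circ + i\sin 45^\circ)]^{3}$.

By De Moivre: z^n = r^n(cos(nθ) + i sin(nθ))
= 5^3(cos(3*45°) + i sin(3*45°))
= 125(cos 135° + i sin 135°)
= -125*sqrt(2)/2 + (125*sqrt(2)/2)i


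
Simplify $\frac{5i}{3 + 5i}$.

Multiply numerator and denominator by conjugate (3 - 5i):
= (5i)(3 - 5i) / (3^2 + 5^2)
= (25 + 15i) / 34
= 25/34 + (15/34)i


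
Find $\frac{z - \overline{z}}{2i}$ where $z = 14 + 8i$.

z - conjugate(z) = 2bi
(z - conjugate(z))/(2i) = 2bi/(2i) = b = 8


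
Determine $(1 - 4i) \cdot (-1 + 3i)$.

(a1*a2 - b1*b2) + (a1*b2 + b1*a2)i
= (-1 - (-12)) + (3 + 4)i
= 11 + 7i


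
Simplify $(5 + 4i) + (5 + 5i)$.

(5 + 5) + (4 + 5)i = 10 + 9i


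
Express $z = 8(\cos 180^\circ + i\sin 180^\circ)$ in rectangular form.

a = r cos θ = 8 * -1 = -8
b = r sin θ = 8 * 0 = 0
z = -8


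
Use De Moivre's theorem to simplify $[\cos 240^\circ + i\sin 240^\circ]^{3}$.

By De Moivre: z^n = r^n(cos(nθ) + i sin(nθ))
= 1^3(cos(3*240°) + i sin(3*240°))
= 1(cos 0° + i sin 0°)
= 1


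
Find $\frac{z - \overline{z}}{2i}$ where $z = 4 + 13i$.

z - conjugate(z) = 2bi
(z - conjugate(z))/(2i) = 2bi/(2i) = b = 13


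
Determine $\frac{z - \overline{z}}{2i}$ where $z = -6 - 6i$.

z - conjugate(z) = 2bi
(z - conjugate(z))/(2i) = 2bi/(2i) = b = -6


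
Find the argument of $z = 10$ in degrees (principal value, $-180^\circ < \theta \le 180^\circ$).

b = 0 and a > 0, so z lies on the positive real axis: θ = 0°


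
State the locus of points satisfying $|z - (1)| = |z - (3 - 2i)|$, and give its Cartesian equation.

|z - z1| = |z - z2| means z is equidistant from z1 and z2,
i.e. the perpendicular bisector of the segment from (1, 0) to (3, -2) (midpoint (2, -1)).
With z = x + yi, square both sides:
(x - 1)^2 + (y - 0)^2 = (x - 3)^2 + (y - (-2))^2
The x^2 and y^2 terms cancel: 4x + (-4)y = 13 - 1 = 12
Simplify: x - y = 3
Locus: Perpendicular bisector of the segment from (1, 0) to (3, -2): the line x - y = 3


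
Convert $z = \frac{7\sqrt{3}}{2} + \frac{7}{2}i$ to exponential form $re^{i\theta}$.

r = |z| = sqrt((7*sqrt(3)/2)^2 + (7/2)^2) = sqrt(147/4 + 49/4) = sqrt(49) = 7
θ = arctan(b/a) = arctan(3.5/6.0622) (quadrant-adjusted) = 30° = π/6
z = 7e^(i*π/6)


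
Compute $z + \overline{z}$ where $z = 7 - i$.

z + conjugate(z) = (a + bi) + (a - bi) = 2a
= 2 * 7 = 14


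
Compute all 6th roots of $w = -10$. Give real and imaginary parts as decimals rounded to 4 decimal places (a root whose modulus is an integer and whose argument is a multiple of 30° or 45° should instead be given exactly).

|w| = 10, arg(w) = 180°
Root modulus = 10^(1/6) ≈ 1.467799
Root arguments: θ_k = (180° + 360°k)/6 for k = 0, 1, ..., 5
Compute each root as (root modulus)(cos θ_k + i sin θ_k) using full-precision intermediates, then round to 4 decimal places.
Roots: 1.2712 + 0.7339i, 1.4678i, -1.2712 + 0.7339i, -1.2712 - 0.7339i, -1.4678i, 1.2712 - 0.7339i


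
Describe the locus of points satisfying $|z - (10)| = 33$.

|z - z0| = r describes a circle centered at z0 with radius r
Here z0 = 10 and r = 33
Locus: Circle centered at (10, 0) with radius 33


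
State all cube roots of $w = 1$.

|w| = 1, arg(w) = 0°
Root modulus = 1^(1/3) = 1
Root arguments: θ_k = (0° + 360°k)/3 for k = 0, 1, ..., 2
Roots: 1, -1/2 + (sqrt(3)/2)i, -1/2 - (sqrt(3)/2)i


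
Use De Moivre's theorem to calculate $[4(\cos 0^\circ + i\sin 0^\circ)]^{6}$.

By De Moivre: z^n = r^n(cos(nθ) + i sin(nθ))
= 4^6(cos(6*0°) + i sin(6*0°))
= 4096(cos 0° + i sin 0°)
= 4096


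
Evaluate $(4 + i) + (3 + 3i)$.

(4 + 3) + (1 + 3)i = 7 + 4i


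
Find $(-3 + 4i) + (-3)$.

(-3 + (-3)) + (4 + 0)i = -6 + 4i


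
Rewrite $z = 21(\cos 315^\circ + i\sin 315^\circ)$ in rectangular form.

a = r cos θ = 21 * sqrt(2)/2 = 21*sqrt(2)/2
b = r sin θ = 21 * -sqrt(2)/2 = -21*sqrt(2)/2
z = 21*sqrt(2)/2 - (21*sqrt(2)/2)i


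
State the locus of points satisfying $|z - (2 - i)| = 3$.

|z - z0| = r describes a circle centered at z0 with radius r
Here z0 = 2 - i and r = 3
Locus: Circle centered at (2, -1) with radius 3


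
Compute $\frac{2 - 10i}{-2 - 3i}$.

Multiply numerator and denominator by conjugate (-2 + 3i):
= (2 - 10i)(-2 + 3i) / ((-2)^2 + (-3)^2)
= (26 + 26i) / 13
= 2 + 2i


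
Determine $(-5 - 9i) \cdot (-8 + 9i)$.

(a1*a2 - b1*b2) + (a1*b2 + b1*a2)i
= (40 - (-81)) + (-45 + 72)i
= 121 + 27i


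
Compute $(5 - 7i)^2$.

(a + bi)^2 = a^2 - b^2 + 2abi
= 5^2 - (-7)^2 + 2*5*(-7)i
= -24 - 70i


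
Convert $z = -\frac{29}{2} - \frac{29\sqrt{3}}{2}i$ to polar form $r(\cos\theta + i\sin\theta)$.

r = |z| = sqrt(a^2 + b^2) = sqrt((-29/2)^2 + (-29*sqrt(3)/2)^2) = sqrt(841/4 + 2523/4) = sqrt(841) = 29
θ = arctan(b/a) = arctan(-25.1147/-14.5) (quadrant-adjusted) = 240°
z = 29(cos 240° + i sin 240°)


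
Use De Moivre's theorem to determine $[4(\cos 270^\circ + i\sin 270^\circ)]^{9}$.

By De Moivre: z^n = r^n(cos(nθ) + i sin(nθ))
= 4^9(cos(9*270°) + i sin(9*270°))
= 262144(cos 270° + i sin 270°)
= -262144i


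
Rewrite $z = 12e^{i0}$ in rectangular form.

a = r cos θ = 12 * 1 = 12
b = r sin θ = 12 * 0 = 0
z = 12


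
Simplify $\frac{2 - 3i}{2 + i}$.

Multiply numerator and denominator by conjugate (2 - i):
= (2 - 3i)(2 - i) / (2^2 + 1^2)
= (1 - 8i) / 5
= 1/5 - (8/5)i


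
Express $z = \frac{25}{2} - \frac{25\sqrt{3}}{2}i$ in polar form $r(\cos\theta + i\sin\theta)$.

r = |z| = sqrt(a^2 + b^2) = sqrt((25/2)^2 + (-25*sqrt(3)/2)^2) = sqrt(625/4 + 1875/4) = sqrt(625) = 25
θ = arctan(b/a) = arctan(-21.6506/12.5) (quadrant-adjusted) = 300°
z = 25(cos 300° + i sin 300°)


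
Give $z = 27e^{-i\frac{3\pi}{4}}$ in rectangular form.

a = r cos θ = 27 * -sqrt(2)/2 = -27*sqrt(2)/2
b = r sin θ = 27 * -sqrt(2)/2 = -27*sqrt(2)/2
z = -27*sqrt(2)/2 - (27*sqrt(2)/2)i


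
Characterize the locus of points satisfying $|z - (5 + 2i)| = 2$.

|z - z0| = r describes a circle centered at z0 with radius r
Here z0 = 5 + 2i and r = 2
Locus: Circle centered at (5, 2) with radius 2


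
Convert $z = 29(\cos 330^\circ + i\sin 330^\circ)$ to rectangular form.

a = r cos θ = 29 * sqrt(3)/2 = 29*sqrt(3)/2
b = r sin θ = 29 * -1/2 = -29/2
z = 29*sqrt(3)/2 - (29/2)i


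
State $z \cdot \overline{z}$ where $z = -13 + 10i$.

z * conjugate(z) = |z|^2 = a^2 + b^2
= (-13)^2 + 10^2 = 269


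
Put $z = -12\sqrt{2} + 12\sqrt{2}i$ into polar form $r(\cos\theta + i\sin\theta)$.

r = |z| = sqrt(a^2 + b^2) = sqrt((-12*sqrt(2))^2 + (12*sqrt(2))^2) = sqrt(288 + 288) = sqrt(576) = 24
θ = arctan(b/a) = arctan(16.9706/-16.9706) (quadrant-adjusted) = 135°
z = 24(cos 135° + i sin 135°)


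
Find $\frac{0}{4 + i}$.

Multiply numerator and denominator by conjugate (4 - i):
= (0)(4 - i) / (4^2 + 1^2)
= (0) / 17
= 0


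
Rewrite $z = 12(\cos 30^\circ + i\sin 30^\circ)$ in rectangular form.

a = r cos θ = 12 * sqrt(3)/2 = 6*sqrt(3)
b = r sin θ = 12 * 1/2 = 6
z = 6*sqrt(3) + 6i


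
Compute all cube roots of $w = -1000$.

|w| = 1000, arg(w) = 180°
Root modulus = 1000^(1/3) = 10
Root arguments: θ_k = (180° + 360°k)/3 for k = 0, 1, ..., 2
Roots: 5 + 5*sqrt(3)i, -10, 5 - 5*sqrt(3)i


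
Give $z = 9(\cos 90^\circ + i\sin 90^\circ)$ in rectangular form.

a = r cos θ = 9 * 0 = 0
b = r sin θ = 9 * 1 = 9
z = 9i


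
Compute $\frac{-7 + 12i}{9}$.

Divisor is real, so divide each part by 9:
= -7/9 + (4/3)i


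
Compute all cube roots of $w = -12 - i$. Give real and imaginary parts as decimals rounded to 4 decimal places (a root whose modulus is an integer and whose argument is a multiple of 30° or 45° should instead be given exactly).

|w| = sqrt(145) ≈ 12.041595, arg(w) ≈ 184.763642°
Root modulus = sqrt(145)^(1/3) ≈ 2.292071
Root arguments: θ_k = (arg(w) + 360°k)/3 for k = 0, 1, ..., 2
Compute each root as (root modulus)(cos θ_k + i sin θ_k) using full-precision intermediates, then round to 4 decimal places.
Roots: 1.0906 + 2.0160i, -2.2912 - 0.0635i, 1.2006 - 1.9525i


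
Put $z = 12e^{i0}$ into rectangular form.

a = r cos θ = 12 * 1 = 12
b = r sin θ = 12 * 0 = 0
z = 12


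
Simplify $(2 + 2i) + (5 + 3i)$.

(2 + 5) + (2 + 3)i = 7 + 5i


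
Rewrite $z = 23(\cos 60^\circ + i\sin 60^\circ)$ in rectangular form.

a = r cos θ = 23 * 1/2 = 23/2
b = r sin θ = 23 * sqrt(3)/2 = 23*sqrt(3)/2
z = 23/2 + (23*sqrt(3)/2)i


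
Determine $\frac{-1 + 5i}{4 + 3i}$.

Multiply numerator and denominator by conjugate (4 - 3i):
= (-1 + 5i)(4 - 3i) / (4^2 + 3^2)
= (11 + 23i) / 25
= 11/25 + (23/25)i


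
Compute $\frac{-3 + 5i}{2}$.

Divisor is real, so divide each part by 2:
= -3/2 + (5/2)i


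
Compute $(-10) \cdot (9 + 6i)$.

(a1*a2 - b1*b2) + (a1*b2 + b1*a2)i
= (-90 - 0) + (-60 + 0)i
= -90 - 60i


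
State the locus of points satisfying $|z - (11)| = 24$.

|z - z0| = r describes a circle centered at z0 with radius r
Here z0 = 11 and r = 24
Locus: Circle centered at (11, 0) with radius 24


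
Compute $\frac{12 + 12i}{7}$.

Divisor is real, so divide each part by 7:
= 12/7 + (12/7)i


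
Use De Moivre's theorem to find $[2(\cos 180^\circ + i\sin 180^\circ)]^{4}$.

By De Moivre: z^n = r^n(cos(nθ) + i sin(nθ))
= 2^4(cos(4*180°) + i sin(4*180°))
= 16(cos 0° + i sin 0°)
= 16


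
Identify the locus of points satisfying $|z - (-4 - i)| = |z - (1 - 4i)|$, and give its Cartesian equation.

|z - z1| = |z - z2| means z is equidistant from z1 and z2,
i.e. the perpendicular bisector of the segment from (-4, -1) to (1, -4) (midpoint (-3/2, -5/2)).
With z = x + yi, square both sides:
(x - (-4))^2 + (y - (-1))^2 = (x - 1)^2 + (y - (-4))^2
The x^2 and y^2 terms cancel: 10x + (-6)y = 17 - 17 = 0
Simplify: 5x - 3y = 0
Locus: Perpendicular bisector of the segment from (-4, -1) to (1, -4): the line 5x - 3y = 0


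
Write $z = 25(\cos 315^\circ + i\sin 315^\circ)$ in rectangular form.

a = r cos θ = 25 * sqrt(2)/2 = 25*sqrt(2)/2
b = r sin θ = 25 * -sqrt(2)/2 = -25*sqrt(2)/2
z = 25*sqrt(2)/2 - (25*sqrt(2)/2)i


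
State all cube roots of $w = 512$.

|w| = 512, arg(w) = 0°
Root modulus = 512^(1/3) = 8
Root arguments: θ_k = (0° + 360°k)/3 for k = 0, 1, ..., 2
Roots: 8, -4 + 4*sqrt(3)i, -4 - 4*sqrt(3)i


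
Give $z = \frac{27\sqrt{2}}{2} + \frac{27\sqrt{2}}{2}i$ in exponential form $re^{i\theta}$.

r = |z| = sqrt((27*sqrt(2)/2)^2 + (27*sqrt(2)/2)^2) = sqrt(729/2 + 729/2) = sqrt(729) = 27
θ = arctan(b/a) = arctan(19.0919/19.0919) (quadrant-adjusted) = 45° = π/4
z = 27e^(i*π/4)


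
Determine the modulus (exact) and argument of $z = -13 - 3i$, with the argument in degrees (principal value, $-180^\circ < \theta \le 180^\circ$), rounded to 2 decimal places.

|z| = sqrt((-13)^2 + (-3)^2) = sqrt(178)
arg(z) = arctan(b/a) = arctan(-3/-13) (quadrant-adjusted) = -167.01°


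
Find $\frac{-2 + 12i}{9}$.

Divisor is real, so divide each part by 9:
= -2/9 + (4/3)i


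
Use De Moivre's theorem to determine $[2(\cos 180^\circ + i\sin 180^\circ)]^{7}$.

By De Moivre: z^n = r^n(cos(nθ) + i sin(nθ))
= 2^7(cos(7*180°) + i sin(7*180°))
= 128(cos 180° + i sin 180°)
= -128


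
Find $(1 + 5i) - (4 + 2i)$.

(1 - 4) + (5 - 2)i = -3 + 3i


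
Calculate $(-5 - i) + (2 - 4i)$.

(-5 + 2) + (-1 + (-4))i = -3 - 5i


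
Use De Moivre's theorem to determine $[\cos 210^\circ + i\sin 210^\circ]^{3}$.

By De Moivre: z^n = r^n(cos(nθ) + i sin(nθ))
= 1^3(cos(3*210°) + i sin(3*210°))
= 1(cos 270° + i sin 270°)
= -i


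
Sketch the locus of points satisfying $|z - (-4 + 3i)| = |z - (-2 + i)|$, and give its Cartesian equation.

|z - z1| = |z - z2| means z is equidistant from z1 and z2,
i.e. the perpendicular bisector of the segment from (-4, 3) to (-2, 1) (midpoint (-3, 2)).
With z = x + yi, square both sides:
(x - (-4))^2 + (y - 3)^2 = (x - (-2))^2 + (y - 1)^2
The x^2 and y^2 terms cancel: 4x + (-4)y = 5 - 25 = -20
Simplify: x - y = -5
Locus: Perpendicular bisector of the segment from (-4, 3) to (-2, 1): the line x - y = -5


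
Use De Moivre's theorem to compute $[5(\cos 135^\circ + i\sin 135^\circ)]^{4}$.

By De Moivre: z^n = r^n(cos(nθ) + i sin(nθ))
= 5^4(cos(4*135°) + i sin(4*135°))
= 625(cos 180° + i sin 180°)
= -625


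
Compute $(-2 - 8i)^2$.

(a + bi)^2 = a^2 - b^2 + 2abi
= (-2)^2 - (-8)^2 + 2*(-2)*(-8)i
= -60 + 32i


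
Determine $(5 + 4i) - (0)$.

(5 - 0) + (4 - 0)i = 5 + 4i


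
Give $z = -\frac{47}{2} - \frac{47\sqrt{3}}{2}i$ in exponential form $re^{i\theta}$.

r = |z| = sqrt((-47/2)^2 + (-47*sqrt(3)/2)^2) = sqrt(2209/4 + 6627/4) = sqrt(2209) = 47
θ = arctan(b/a) = arctan(-40.7032/-23.5) (quadrant-adjusted) = 240° = 4π/3
z = 47e^(i*4π/3)


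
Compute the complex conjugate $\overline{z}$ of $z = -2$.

If z = a + bi, then conjugate(z) = a - bi
conjugate(-2) = -2


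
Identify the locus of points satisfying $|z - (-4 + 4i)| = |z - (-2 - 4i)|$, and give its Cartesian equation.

|z - z1| = |z - z2| means z is equidistant from z1 and z2,
i.e. the perpendicular bisector of the segment from (-4, 4) to (-2, -4) (midpoint (-3, 0)).
With z = x + yi, square both sides:
(x - (-4))^2 + (y - 4)^2 = (x - (-2))^2 + (y - (-4))^2
The x^2 and y^2 terms cancel: 4x + (-16)y = 20 - 32 = -12
Simplify: x - 4y = -3
Locus: Perpendicular bisector of the segment from (-4, 4) to (-2, -4): the line x - 4y = -3


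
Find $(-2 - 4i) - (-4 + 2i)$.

(-2 - (-4)) + (-4 - 2)i = 2 - 6i


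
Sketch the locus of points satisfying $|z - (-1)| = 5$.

|z - z0| = r describes a circle centered at z0 with radius r
Here z0 = -1 and r = 5
Locus: Circle centered at (-1, 0) with radius 5


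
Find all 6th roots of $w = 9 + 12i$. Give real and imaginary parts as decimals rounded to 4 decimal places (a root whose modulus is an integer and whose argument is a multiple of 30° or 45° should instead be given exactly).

|w| = 15, arg(w) ≈ 53.130102°
Root modulus = 15^(1/6) ≈ 1.570418
Root arguments: θ_k = (arg(w) + 360°k)/6 for k = 0, 1, ..., 5
Compute each root as (root modulus)(cos θ_k + i sin θ_k) using full-precision intermediates, then round to 4 decimal places.
Roots: 1.5517 + 0.2417i, 0.5665 + 1.4647i, -0.9852 + 1.2229i, -1.5517 - 0.2417i, -0.5665 - 1.4647i, 0.9852 - 1.2229i


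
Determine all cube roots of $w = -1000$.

|w| = 1000, arg(w) = 180°
Root modulus = 1000^(1/3) = 10
Root arguments: θ_k = (180° + 360°k)/3 for k = 0, 1, ..., 2
Roots: 5 + 5*sqrt(3)i, -10, 5 - 5*sqrt(3)i


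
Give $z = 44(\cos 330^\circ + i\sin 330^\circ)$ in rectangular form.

a = r cos θ = 44 * sqrt(3)/2 = 22*sqrt(3)
b = r sin θ = 44 * -1/2 = -22
z = 22*sqrt(3) - 22i


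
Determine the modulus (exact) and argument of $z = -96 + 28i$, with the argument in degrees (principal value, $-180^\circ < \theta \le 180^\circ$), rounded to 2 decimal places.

|z| = sqrt((-96)^2 + 28^2) = 100
arg(z) = arctan(b/a) = arctan(28/-96) (quadrant-adjusted) = 163.74°


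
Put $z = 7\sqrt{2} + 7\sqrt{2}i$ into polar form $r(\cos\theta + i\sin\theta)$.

r = |z| = sqrt(a^2 + b^2) = sqrt((7*sqrt(2))^2 + (7*sqrt(2))^2) = sqrt(98 + 98) = sqrt(196) = 14
θ = arctan(b/a) = arctan(9.8995/9.8995) (quadrant-adjusted) = 45°
z = 14(cos 45° + i sin 45°)


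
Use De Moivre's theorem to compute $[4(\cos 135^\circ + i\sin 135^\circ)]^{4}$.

By De Moivre: z^n = r^n(cos(nθ) + i sin(nθ))
= 4^4(cos(4*135°) + i sin(4*135°))
= 256(cos 180° + i sin 180°)
= -256


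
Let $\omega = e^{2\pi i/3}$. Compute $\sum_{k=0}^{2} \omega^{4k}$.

Let ζ = ω^4 = e^(2πi·4/3). Since 3 ∤ 4, ζ ≠ 1.
Sum = Σ_{k=0}^{2} ζ^k = (ζ^3 - 1)/(ζ - 1) = (ω^{4·3} - 1)/(ζ - 1) = (1 - 1)/(ζ - 1) = 0


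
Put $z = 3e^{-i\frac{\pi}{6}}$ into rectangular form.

a = r cos θ = 3 * sqrt(3)/2 = 3*sqrt(3)/2
b = r sin θ = 3 * -1/2 = -3/2
z = 3*sqrt(3)/2 - (3/2)i


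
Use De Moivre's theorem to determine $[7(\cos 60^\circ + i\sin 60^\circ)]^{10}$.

By De Moivre: z^n = r^n(cos(nθ) + i sin(nθ))
= 7^10(cos(10*60°) + i sin(10*60°))
= 282475249(cos 240° + i sin 240°)
= -282475249/2 - (282475249*sqrt(3)/2)i


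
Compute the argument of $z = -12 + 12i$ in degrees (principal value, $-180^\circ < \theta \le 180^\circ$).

θ = arctan(b/a) = arctan(12/-12) (quadrant-adjusted) = 135°


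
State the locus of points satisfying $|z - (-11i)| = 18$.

|z - z0| = r describes a circle centered at z0 with radius r
Here z0 = -11i and r = 18
Locus: Circle centered at (0, -11) with radius 18


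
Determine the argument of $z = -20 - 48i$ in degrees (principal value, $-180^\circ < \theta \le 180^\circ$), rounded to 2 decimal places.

θ = arctan(b/a) = arctan(-48/-20) (quadrant-adjusted) = -112.62°


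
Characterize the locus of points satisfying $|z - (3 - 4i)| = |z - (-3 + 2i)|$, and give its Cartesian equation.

|z - z1| = |z - z2| means z is equidistant from z1 and z2,
i.e. the perpendicular bisector of the segment from (3, -4) to (-3, 2) (midpoint (0, -1)).
With z = x + yi, square both sides:
(x - 3)^2 + (y - (-4))^2 = (x - (-3))^2 + (y - 2)^2
The x^2 and y^2 terms cancel: -12x + 12y = 13 - 25 = -12
Simplify: x - y = 1
Locus: Perpendicular bisector of the segment from (3, -4) to (-3, 2): the line x - y = 1


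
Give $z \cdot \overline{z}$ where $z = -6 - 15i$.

z * conjugate(z) = |z|^2 = a^2 + b^2
= (-6)^2 + (-15)^2 = 261


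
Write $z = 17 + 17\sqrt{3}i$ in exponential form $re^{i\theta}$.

r = |z| = sqrt((17)^2 + (17*sqrt(3))^2) = sqrt(289 + 867) = sqrt(1156) = 34
θ = arctan(b/a) = arctan(29.4449/17) (quadrant-adjusted) = 60° = π/3
z = 34e^(i*π/3)


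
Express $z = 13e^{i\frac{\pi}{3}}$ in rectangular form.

a = r cos θ = 13 * 1/2 = 13/2
b = r sin θ = 13 * sqrt(3)/2 = 13*sqrt(3)/2
z = 13/2 + (13*sqrt(3)/2)i


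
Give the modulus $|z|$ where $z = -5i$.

|z| = sqrt(a^2 + b^2) = sqrt(0^2 + (-5)^2) = sqrt(25) = 5


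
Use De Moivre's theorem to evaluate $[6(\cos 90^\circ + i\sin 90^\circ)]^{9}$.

By De Moivre: z^n = r^n(cos(nθ) + i sin(nθ))
= 6^9(cos(9*90°) + i sin(9*90°))
= 10077696(cos 90° + i sin 90°)
= 10077696i


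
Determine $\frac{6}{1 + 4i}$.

Multiply numerator and denominator by conjugate (1 - 4i):
= (6)(1 - 4i) / (1^2 + 4^2)
= (6 - 24i) / 17
= 6/17 - (24/17)i


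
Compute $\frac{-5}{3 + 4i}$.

Multiply numerator and denominator by conjugate (3 - 4i):
= (-5)(3 - 4i) / (3^2 + 4^2)
= (-15 + 20i) / 25
Divide through by 5: (-3 + 4i) / 5
= -3/5 + (4/5)i


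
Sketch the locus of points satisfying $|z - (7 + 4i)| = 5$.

|z - z0| = r describes a circle centered at z0 with radius r
Here z0 = 7 + 4i and r = 5
Locus: Circle centered at (7, 4) with radius 5


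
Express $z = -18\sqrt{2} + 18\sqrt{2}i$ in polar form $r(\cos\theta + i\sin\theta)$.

r = |z| = sqrt(a^2 + b^2) = sqrt((-18*sqrt(2))^2 + (18*sqrt(2))^2) = sqrt(648 + 648) = sqrt(1296) = 36
θ = arctan(b/a) = arctan(25.4558/-25.4558) (quadrant-adjusted) = 135°
z = 36(cos 135° + i sin 135°)


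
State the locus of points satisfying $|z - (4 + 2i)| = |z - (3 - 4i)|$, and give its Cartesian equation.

|z - z1| = |z - z2| means z is equidistant from z1 and z2,
i.e. the perpendicular bisector of the segment from (4, 2) to (3, -4) (midpoint (7/2, -1)).
With z = x + yi, square both sides:
(x - 4)^2 + (y - 2)^2 = (x - 3)^2 + (y - (-4))^2
The x^2 and y^2 terms cancel: -2x + (-12)y = 25 - 20 = 5
Simplify: 2x + 12y = -5
Locus: Perpendicular bisector of the segment from (4, 2) to (3, -4): the line 2x + 12y = -5


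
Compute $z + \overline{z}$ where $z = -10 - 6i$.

z + conjugate(z) = (a + bi) + (a - bi) = 2a
= 2 * (-10) = -20


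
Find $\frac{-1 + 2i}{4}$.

Divisor is real, so divide each part by 4:
= -1/4 + (1/2)i


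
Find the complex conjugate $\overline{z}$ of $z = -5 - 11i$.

If z = a + bi, then conjugate(z) = a - bi
conjugate(-5 - 11i) = -5 + 11i


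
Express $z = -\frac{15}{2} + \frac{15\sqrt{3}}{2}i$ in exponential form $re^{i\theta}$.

r = |z| = sqrt((-15/2)^2 + (15*sqrt(3)/2)^2) = sqrt(225/4 + 675/4) = sqrt(225) = 15
θ = arctan(b/a) = arctan(12.9904/-7.5) (quadrant-adjusted) = 120° = 2π/3
z = 15e^(i*2π/3)


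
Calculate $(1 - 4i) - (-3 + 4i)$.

(1 - (-3)) + (-4 - 4)i = 4 - 8i


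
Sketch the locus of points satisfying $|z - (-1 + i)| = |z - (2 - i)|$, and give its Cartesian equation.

|z - z1| = |z - z2| means z is equidistant from z1 and z2,
i.e. the perpendicular bisector of the segment from (-1, 1) to (2, -1) (midpoint (1/2, 0)).
With z = x + yi, square both sides:
(x - (-1))^2 + (y - 1)^2 = (x - 2)^2 + (y - (-1))^2
The x^2 and y^2 terms cancel: 6x + (-4)y = 5 - 2 = 3
Simplify: 6x - 4y = 3
Locus: Perpendicular bisector of the segment from (-1, 1) to (2, -1): the line 6x - 4y = 3


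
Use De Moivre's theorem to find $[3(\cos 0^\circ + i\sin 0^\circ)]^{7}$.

By De Moivre: z^n = r^n(cos(nθ) + i sin(nθ))
= 3^7(cos(7*0°) + i sin(7*0°))
= 2187(cos 0° + i sin 0°)
= 2187


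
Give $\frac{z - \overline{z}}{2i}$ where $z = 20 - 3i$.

z - conjugate(z) = 2bi
(z - conjugate(z))/(2i) = 2bi/(2i) = b = -3


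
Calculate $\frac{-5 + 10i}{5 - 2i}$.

Multiply numerator and denominator by conjugate (5 + 2i):
= (-5 + 10i)(5 + 2i) / (5^2 + (-2)^2)
= (-45 + 40i) / 29
= -45/29 + (40/29)i


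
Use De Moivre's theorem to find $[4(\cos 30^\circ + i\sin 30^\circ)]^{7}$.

By De Moivre: z^n = r^n(cos(nθ) + i sin(nθ))
= 4^7(cos(7*30°) + i sin(7*30°))
= 16384(cos 210° + i sin 210°)
= -8192*sqrt(3) - 8192i


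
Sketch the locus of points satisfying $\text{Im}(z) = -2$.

Im(z) = y where z = x + yi; the equation y = -2 is satisfied by all points with that y-coordinate
Locus: Horizontal line y = -2


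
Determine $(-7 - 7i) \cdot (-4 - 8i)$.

(a1*a2 - b1*b2) + (a1*b2 + b1*a2)i
= (28 - 56) + (56 + 28)i
= -28 + 84i


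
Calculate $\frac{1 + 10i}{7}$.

Divisor is real, so divide each part by 7:
= 1/7 + (10/7)i


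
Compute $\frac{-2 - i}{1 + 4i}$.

Multiply numerator and denominator by conjugate (1 - 4i):
= (-2 - i)(1 - 4i) / (1^2 + 4^2)
= (-6 + 7i) / 17
= -6/17 + (7/17)i


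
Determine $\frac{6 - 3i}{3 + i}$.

Multiply numerator and denominator by conjugate (3 - i):
= (6 - 3i)(3 - i) / (3^2 + 1^2)
= (15 - 15i) / 10
Divide through by 5: (3 - 3i) / 2
= 3/2 - (3/2)i


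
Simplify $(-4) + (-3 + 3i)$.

(-4 + (-3)) + (0 + 3)i = -7 + 3i


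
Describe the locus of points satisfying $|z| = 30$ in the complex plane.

|z| = 30 means sqrt(x^2 + y^2) = 30
This is a circle of radius 30 centered at the origin


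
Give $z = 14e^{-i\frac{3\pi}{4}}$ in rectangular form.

a = r cos θ = 14 * -sqrt(2)/2 = -7*sqrt(2)
b = r sin θ = 14 * -sqrt(2)/2 = -7*sqrt(2)
z = -7*sqrt(2) - 7*sqrt(2)i


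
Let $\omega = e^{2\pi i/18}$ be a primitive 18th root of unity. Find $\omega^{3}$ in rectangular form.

ω^3 = e^(2πi·3/18) = e^(i·1π/3)
= cos(1π/3) + i sin(1π/3)
= 1/2 + (sqrt(3)/2)i


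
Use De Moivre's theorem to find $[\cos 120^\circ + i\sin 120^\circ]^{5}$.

By De Moivre: z^n = r^n(cos(nθ) + i sin(nθ))
= 1^5(cos(5*120°) + i sin(5*120°))
= 1(cos 240° + i sin 240°)
= -1/2 - (sqrt(3)/2)i


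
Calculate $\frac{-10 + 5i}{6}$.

Divisor is real, so divide each part by 6:
= -5/3 + (5/6)i


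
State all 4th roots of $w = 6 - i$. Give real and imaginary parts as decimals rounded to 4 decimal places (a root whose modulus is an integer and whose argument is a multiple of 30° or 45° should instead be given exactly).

|w| = sqrt(37) ≈ 6.082763, arg(w) ≈ 350.537678°
Root modulus = sqrt(37)^(1/4) ≈ 1.570454
Root arguments: θ_k = (arg(w) + 360°k)/4 for k = 0, 1, ..., 3
Compute each root as (root modulus)(cos θ_k + i sin θ_k) using full-precision intermediates, then round to 4 decimal places.
Roots: 0.0648 + 1.5691i, -1.5691 + 0.0648i, -0.0648 - 1.5691i, 1.5691 - 0.0648i


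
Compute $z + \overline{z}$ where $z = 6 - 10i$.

z + conjugate(z) = (a + bi) + (a - bi) = 2a
= 2 * 6 = 12


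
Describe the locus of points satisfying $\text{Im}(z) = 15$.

Im(z) = y where z = x + yi; the equation y = 15 is satisfied by all points with that y-coordinate
Locus: Horizontal line y = 15


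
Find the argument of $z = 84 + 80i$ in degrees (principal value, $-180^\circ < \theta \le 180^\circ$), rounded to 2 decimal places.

θ = arctan(b/a) = arctan(80/84) (quadrant-adjusted) = 43.60°


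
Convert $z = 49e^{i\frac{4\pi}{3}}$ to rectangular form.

a = r cos θ = 49 * -1/2 = -49/2
b = r sin θ = 49 * -sqrt(3)/2 = -49*sqrt(3)/2
z = -49/2 - (49*sqrt(3)/2)i


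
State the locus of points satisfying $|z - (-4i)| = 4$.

|z - z0| = r describes a circle centered at z0 with radius r
Here z0 = -4i and r = 4
Locus: Circle centered at (0, -4) with radius 4


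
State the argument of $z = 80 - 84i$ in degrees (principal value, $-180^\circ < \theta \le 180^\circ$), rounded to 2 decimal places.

θ = arctan(b/a) = arctan(-84/80) (quadrant-adjusted) = -46.40°


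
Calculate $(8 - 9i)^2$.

(a + bi)^2 = a^2 - b^2 + 2abi
= 8^2 - (-9)^2 + 2*8*(-9)i
= -17 - 144i


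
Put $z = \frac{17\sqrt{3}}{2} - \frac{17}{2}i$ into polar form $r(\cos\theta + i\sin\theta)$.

r = |z| = sqrt(a^2 + b^2) = sqrt((17*sqrt(3)/2)^2 + (-17/2)^2) = sqrt(867/4 + 289/4) = sqrt(289) = 17
θ = arctan(b/a) = arctan(-8.5/14.7224) (quadrant-adjusted) = 330°
z = 17(cos 330° + i sin 330°)


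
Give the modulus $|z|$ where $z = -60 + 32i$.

|z| = sqrt(a^2 + b^2) = sqrt((-60)^2 + 32^2) = sqrt(4624) = 68


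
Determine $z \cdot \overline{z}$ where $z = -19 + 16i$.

z * conjugate(z) = |z|^2 = a^2 + b^2
= (-19)^2 + 16^2 = 617


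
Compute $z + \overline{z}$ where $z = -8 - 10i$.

z + conjugate(z) = (a + bi) + (a - bi) = 2a
= 2 * (-8) = -16


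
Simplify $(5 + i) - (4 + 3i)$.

(5 - 4) + (1 - 3)i = 1 - 2i


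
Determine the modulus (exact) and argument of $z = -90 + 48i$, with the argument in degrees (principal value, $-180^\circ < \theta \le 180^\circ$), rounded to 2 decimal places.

|z| = sqrt((-90)^2 + 48^2) = 102
arg(z) = arctan(b/a) = arctan(48/-90) (quadrant-adjusted) = 151.93°


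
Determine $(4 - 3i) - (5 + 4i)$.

(4 - 5) + (-3 - 4)i = -1 - 7i


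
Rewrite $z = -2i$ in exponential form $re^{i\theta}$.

r = |z| = sqrt((0)^2 + (-2)^2) = sqrt(0 + 4) = sqrt(4) = 2
a = 0 and b < 0, so z lies on the negative imaginary axis: θ = -90° = -π/2
z = 2e^(-i*π/2)


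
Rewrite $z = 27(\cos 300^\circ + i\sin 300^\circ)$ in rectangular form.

a = r cos θ = 27 * 1/2 = 27/2
b = r sin θ = 27 * -sqrt(3)/2 = -27*sqrt(3)/2
z = 27/2 - (27*sqrt(3)/2)i


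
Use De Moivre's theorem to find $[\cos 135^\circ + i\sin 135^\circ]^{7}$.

By De Moivre: z^n = r^n(cos(nθ) + i sin(nθ))
= 1^7(cos(7*135°) + i sin(7*135°))
= 1(cos 225° + i sin 225°)
= -sqrt(2)/2 - (sqrt(2)/2)i


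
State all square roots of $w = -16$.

|w| = 16, arg(w) = 180°
Root modulus = 16^(1/2) = 4
Root arguments: θ_k = (180° + 360°k)/2 for k = 0, 1, ..., 1
Roots: 4i, -4i


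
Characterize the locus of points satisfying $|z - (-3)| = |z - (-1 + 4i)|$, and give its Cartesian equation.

|z - z1| = |z - z2| means z is equidistant from z1 and z2,
i.e. the perpendicular bisector of the segment from (-3, 0) to (-1, 4) (midpoint (-2, 2)).
With z = x + yi, square both sides:
(x - (-3))^2 + (y - 0)^2 = (x - (-1))^2 + (y - 4)^2
The x^2 and y^2 terms cancel: 4x + 8y = 17 - 9 = 8
Simplify: x + 2y = 2
Locus: Perpendicular bisector of the segment from (-3, 0) to (-1, 4): the line x + 2y = 2


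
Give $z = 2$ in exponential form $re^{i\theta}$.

r = |z| = sqrt((2)^2 + (0)^2) = sqrt(4 + 0) = sqrt(4) = 2
b = 0 and a > 0, so z lies on the positive real axis: θ = 0
z = 2e^(i*0) = 2


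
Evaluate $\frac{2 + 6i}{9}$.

Divisor is real, so divide each part by 9:
= 2/9 + (2/3)i


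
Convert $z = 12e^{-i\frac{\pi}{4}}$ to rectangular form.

a = r cos θ = 12 * sqrt(2)/2 = 6*sqrt(2)
b = r sin θ = 12 * -sqrt(2)/2 = -6*sqrt(2)
z = 6*sqrt(2) - 6*sqrt(2)i


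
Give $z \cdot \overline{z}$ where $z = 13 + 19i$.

z * conjugate(z) = |z|^2 = a^2 + b^2
= 13^2 + 19^2 = 530


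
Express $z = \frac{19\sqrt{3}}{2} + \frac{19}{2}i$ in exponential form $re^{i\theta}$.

r = |z| = sqrt((19*sqrt(3)/2)^2 + (19/2)^2) = sqrt(1083/4 + 361/4) = sqrt(361) = 19
θ = arctan(b/a) = arctan(9.5/16.4545) (quadrant-adjusted) = 30° = π/6
z = 19e^(i*π/6)


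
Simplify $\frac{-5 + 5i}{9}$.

Divisor is real, so divide each part by 9:
= -5/9 + (5/9)i


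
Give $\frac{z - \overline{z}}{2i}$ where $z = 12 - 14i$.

z - conjugate(z) = 2bi
(z - conjugate(z))/(2i) = 2bi/(2i) = b = -14


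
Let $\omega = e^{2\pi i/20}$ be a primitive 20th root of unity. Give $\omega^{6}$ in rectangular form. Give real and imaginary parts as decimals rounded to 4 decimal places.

ω^6 = e^(2πi·6/20) = e^(i·3π/5)
= cos(3π/5) + i sin(3π/5)
= -0.3090 + 0.9511i


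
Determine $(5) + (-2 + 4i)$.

(5 + (-2)) + (0 + 4)i = 3 + 4i


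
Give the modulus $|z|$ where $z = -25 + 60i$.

|z| = sqrt(a^2 + b^2) = sqrt((-25)^2 + 60^2) = sqrt(4225) = 65


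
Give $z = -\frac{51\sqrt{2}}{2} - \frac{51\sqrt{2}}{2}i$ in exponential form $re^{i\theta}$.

r = |z| = sqrt((-51*sqrt(2)/2)^2 + (-51*sqrt(2)/2)^2) = sqrt(2601/2 + 2601/2) = sqrt(2601) = 51
θ = arctan(b/a) = arctan(-36.0624/-36.0624) (quadrant-adjusted) = 225° = 5π/4
z = 51e^(i*5π/4)
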